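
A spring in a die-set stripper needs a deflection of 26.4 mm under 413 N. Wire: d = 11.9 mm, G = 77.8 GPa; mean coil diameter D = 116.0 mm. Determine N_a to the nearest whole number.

8

Required rate k = F/δ = 413/26.4 = 15.644 N/mm
N_a = Gd⁴/(8D³k) = (77.8×10³ × 11.9⁴)/(8 × 116.0³ × 15.644)
    = 1.56015e+09 / 1.95348e+08 = 7.987 → 8 coils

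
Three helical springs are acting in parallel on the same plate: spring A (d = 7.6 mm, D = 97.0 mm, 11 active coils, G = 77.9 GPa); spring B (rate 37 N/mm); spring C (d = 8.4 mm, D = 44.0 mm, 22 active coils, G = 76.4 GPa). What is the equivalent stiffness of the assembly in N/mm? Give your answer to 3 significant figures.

65.6 N/mm

k_A = Gd⁴/(8D³N_a) = (77.9×10³)(7.6⁴)/(8·97.0³·11) = 3.2359 N/mm
k_C = Gd⁴/(8D³N_a) = (76.4×10³)(8.4⁴)/(8·44.0³·22) = 25.371 N/mm
Parallel: k_eq = 3.2359 + 37 + 25.371 = 65.607 N/mm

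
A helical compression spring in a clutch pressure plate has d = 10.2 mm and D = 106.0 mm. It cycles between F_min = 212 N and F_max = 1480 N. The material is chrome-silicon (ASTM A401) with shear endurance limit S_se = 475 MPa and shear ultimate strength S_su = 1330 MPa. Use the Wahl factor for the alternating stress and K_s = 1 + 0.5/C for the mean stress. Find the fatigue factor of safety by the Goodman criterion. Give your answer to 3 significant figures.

C = D/d = 106.0/10.2 = 10.3922; K_W = (4C−1)/(4C−4)+0.615/C = 1.1390; K_s = 1+0.5/C = 1.0481
F_a = (F_max−F_min)/2 = 634 N; F_m = (F_max+F_min)/2 = 846 N
τ_a = K_W·8F_aD/(πd³) = 1.1390 × 161.26 = 183.68 MPa
τ_m = K_s·8F_mD/(πd³) = 1.0481 × 215.19 = 225.54 MPa
Goodman: 1/n_f = τ_a/S_se + τ_m/S_su = 183.68/475 + 225.54/1330 = 0.38670 + 0.16958 = 0.55628
n_f = 1/0.55628 = 1.798

1.80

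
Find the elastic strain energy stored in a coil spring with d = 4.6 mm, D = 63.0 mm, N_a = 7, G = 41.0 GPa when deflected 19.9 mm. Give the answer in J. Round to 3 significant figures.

k = Gd⁴/(8D³N_a) = (41.0×10³)(4.6⁴)/(8·63.0³·7) = 1.311 N/mm
U = ½kδ² = 0.5 × 1.311 × 19.9² = 259.59 N·mm = 0.25959 J

0.260 J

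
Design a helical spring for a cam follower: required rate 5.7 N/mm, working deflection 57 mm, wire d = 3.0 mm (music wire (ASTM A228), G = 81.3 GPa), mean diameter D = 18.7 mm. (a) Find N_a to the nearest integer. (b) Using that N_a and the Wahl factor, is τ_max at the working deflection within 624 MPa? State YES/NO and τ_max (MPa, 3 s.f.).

N_a = Gd⁴/(8D³k) = (81.3×10³)(3.0⁴)/(8·18.7³·5.7) = 22.08 → N_a = 22
Actual rate k = Gd⁴/(8D³·22) = 5.7219 N/mm
Working load F = kδ = 5.7219·57 = 326.15 N
C = 18.7/3.0 = 6.2333; K_W = (4C−1)/(4C−4)+0.615/C = 1.2420
τ_max = K_W·8FD/(πd³) = 1.2420·575.22 = 714.4 MPa
τ_max > 624 MPa → exceeds allowable

(a) 22 coils; (b) NO, τ_max = 714 MPa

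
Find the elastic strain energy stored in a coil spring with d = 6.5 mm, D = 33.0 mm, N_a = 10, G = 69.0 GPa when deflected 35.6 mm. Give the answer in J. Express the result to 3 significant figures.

k = Gd⁴/(8D³N_a) = (69.0×10³)(6.5⁴)/(8·33.0³·10) = 42.842 N/mm
U = ½kδ² = 0.5 × 42.842 × 35.6² = 27148 N·mm = 27.148 J

27.1 J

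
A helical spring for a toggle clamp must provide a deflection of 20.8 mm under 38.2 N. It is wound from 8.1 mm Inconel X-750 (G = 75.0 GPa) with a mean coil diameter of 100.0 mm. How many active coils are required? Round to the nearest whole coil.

22

Required rate k = F/δ = 38.2/20.8 = 1.8365 N/mm
N_a = Gd⁴/(8D³k) = (75.0×10³ × 8.1⁴)/(8 × 100.0³ × 1.8365)
    = 3.2285e+08 / 1.46923e+07 = 21.97 → 22 coils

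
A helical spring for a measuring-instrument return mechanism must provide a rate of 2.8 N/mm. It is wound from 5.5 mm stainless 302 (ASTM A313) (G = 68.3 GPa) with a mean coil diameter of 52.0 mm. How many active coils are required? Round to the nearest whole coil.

20

N_a = Gd⁴/(8D³k) = (68.3×10³ × 5.5⁴)/(8 × 52.0³ × 2.8)
    = 6.24988e+07 / 3.14962e+06 = 19.84 → 20 coils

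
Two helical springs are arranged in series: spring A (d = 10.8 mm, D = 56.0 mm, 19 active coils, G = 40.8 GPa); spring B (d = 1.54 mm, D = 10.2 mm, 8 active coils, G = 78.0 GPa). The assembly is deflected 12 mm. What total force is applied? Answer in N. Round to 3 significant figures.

59.1 N

k_A = Gd⁴/(8D³N_a) = (40.8×10³)(10.8⁴)/(8·56.0³·19) = 20.794 N/mm
k_B = Gd⁴/(8D³N_a) = (78.0×10³)(1.54⁴)/(8·10.2³·8) = 6.4595 N/mm
Series: 1/k_eq = 1/20.794 + 1/6.4595 = 0.2029; k_eq = 4.9285 N/mm
F = k_eq·δ = 4.9285·12 = 59.142 N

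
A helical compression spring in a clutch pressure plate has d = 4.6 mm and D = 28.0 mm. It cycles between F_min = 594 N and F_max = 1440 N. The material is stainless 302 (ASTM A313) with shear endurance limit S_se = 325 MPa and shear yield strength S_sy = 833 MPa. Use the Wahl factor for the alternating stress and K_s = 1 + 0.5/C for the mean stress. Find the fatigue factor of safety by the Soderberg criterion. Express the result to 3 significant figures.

0.463

C = D/d = 28.0/4.6 = 6.0870; K_W = (4C−1)/(4C−4)+0.615/C = 1.2485; K_s = 1+0.5/C = 1.0821
F_a = (F_max−F_min)/2 = 423 N; F_m = (F_max+F_min)/2 = 1017 N
τ_a = K_W·8F_aD/(πd³) = 1.2485 × 309.86 = 386.85 MPa
τ_m = K_s·8F_mD/(πd³) = 1.0821 × 744.98 = 806.18 MPa
Soderberg: 1/n_f = τ_a/S_se + τ_m/S_sy = 386.85/325 + 806.18/833 = 1.19031 + 0.96780 = 2.1581
n_f = 1/2.1581 = 0.4634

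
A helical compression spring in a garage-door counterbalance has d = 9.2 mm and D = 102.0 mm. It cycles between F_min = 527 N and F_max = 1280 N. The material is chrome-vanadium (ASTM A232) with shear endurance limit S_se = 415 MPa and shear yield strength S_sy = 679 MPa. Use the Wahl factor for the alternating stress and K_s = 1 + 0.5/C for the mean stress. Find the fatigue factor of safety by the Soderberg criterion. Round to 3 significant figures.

C = D/d = 102.0/9.2 = 11.0870; K_W = (4C−1)/(4C−4)+0.615/C = 1.1298; K_s = 1+0.5/C = 1.0451
F_a = (F_max−F_min)/2 = 376.5 N; F_m = (F_max+F_min)/2 = 903.5 N
τ_a = K_W·8F_aD/(πd³) = 1.1298 × 125.59 = 141.89 MPa
τ_m = K_s·8F_mD/(πd³) = 1.0451 × 301.37 = 314.96 MPa
Soderberg: 1/n_f = τ_a/S_se + τ_m/S_sy = 141.89/415 + 314.96/679 = 0.34190 + 0.46387 = 0.80577
n_f = 1/0.80577 = 1.241

1.24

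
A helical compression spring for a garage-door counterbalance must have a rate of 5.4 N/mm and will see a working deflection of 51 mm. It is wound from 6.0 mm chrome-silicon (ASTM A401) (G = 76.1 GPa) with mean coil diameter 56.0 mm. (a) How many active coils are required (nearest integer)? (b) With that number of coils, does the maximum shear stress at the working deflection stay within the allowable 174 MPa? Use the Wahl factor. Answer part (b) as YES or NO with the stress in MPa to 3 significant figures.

(a) 13 coils; (b) NO, τ_max = 210 MPa

N_a = Gd⁴/(8D³k) = (76.1×10³)(6.0⁴)/(8·56.0³·5.4) = 13 → N_a = 13
Actual rate k = Gd⁴/(8D³·13) = 5.4 N/mm
Working load F = kδ = 5.4·51 = 275.4 N
C = 56.0/6.0 = 9.3333; K_W = (4C−1)/(4C−4)+0.615/C = 1.1559
τ_max = K_W·8FD/(πd³) = 1.1559·181.82 = 210.16 MPa
τ_max > 174 MPa → exceeds allowable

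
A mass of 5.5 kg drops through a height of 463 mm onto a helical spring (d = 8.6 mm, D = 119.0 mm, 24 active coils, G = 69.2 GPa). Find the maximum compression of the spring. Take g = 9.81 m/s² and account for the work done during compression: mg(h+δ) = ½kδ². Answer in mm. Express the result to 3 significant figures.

k = Gd⁴/(8D³N_a) = (69.2×10³)(8.6⁴)/(8·119.0³·24) = 1.1699 N/mm
W = mg = 5.5 × 9.81 = 53.955 N
½kδ² − Wδ − Wh = 0 → δ = (W + √(W² + 2kWh))/k
δ = (53.955 + √(2911.1 + 58452.1))/1.1699 = (53.955 + 247.72)/1.1699 = 257.86 mm

258 mm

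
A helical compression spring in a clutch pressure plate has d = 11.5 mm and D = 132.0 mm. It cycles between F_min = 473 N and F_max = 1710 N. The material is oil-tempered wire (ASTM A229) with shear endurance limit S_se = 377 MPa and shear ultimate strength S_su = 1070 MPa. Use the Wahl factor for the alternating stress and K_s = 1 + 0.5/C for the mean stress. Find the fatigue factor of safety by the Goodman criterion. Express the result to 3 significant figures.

C = D/d = 132.0/11.5 = 11.4783; K_W = (4C−1)/(4C−4)+0.615/C = 1.1252; K_s = 1+0.5/C = 1.0436
F_a = (F_max−F_min)/2 = 618.5 N; F_m = (F_max+F_min)/2 = 1091.5 N
τ_a = K_W·8F_aD/(πd³) = 1.1252 × 136.7 = 153.81 MPa
τ_m = K_s·8F_mD/(πd³) = 1.0436 × 241.24 = 251.75 MPa
Goodman: 1/n_f = τ_a/S_se + τ_m/S_su = 153.81/377 + 251.75/1070 = 0.40797 + 0.23528 = 0.64325
n_f = 1/0.64325 = 1.555

1.55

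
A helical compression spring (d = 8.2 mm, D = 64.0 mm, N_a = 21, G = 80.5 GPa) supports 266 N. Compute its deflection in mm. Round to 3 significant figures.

k = Gd⁴/(8D³N_a) = (80.5×10³)(8.2⁴)/(8·64.0³·21) = 8.2642 N/mm
δ = F/k = 266 / 8.2642 = 32.187 mm

32.2 mm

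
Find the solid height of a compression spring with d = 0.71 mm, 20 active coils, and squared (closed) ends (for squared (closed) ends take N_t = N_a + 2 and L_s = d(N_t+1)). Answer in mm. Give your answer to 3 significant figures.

16.3 mm

squared (closed) ends: N_t = N_a + 2 = 20 + 2 = 22
L_s = d·(N_t+1) = 0.71 × 23 = 16.33 mm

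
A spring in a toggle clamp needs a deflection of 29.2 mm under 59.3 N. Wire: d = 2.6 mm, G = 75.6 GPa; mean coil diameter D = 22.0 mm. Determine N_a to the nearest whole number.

Required rate k = F/δ = 59.3/29.2 = 2.0308 N/mm
N_a = Gd⁴/(8D³k) = (75.6×10³ × 2.6⁴)/(8 × 22.0³ × 2.0308)
    = 3.45474e+06 / 172994 = 19.97 → 20 coils

20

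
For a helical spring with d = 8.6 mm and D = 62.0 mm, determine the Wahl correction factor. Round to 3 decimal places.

C = D/d = 62.0/8.6 = 7.2093
K_W = (4C−1)/(4C−4) + 0.615/C = 27.837/24.837 + 0.0853 = 1.2061

1.206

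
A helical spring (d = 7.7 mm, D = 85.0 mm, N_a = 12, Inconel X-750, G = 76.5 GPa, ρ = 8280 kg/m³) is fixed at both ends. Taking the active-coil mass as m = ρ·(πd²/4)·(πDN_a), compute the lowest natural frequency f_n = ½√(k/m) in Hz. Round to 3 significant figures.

30.4 Hz

k = Gd⁴/(8D³N_a) = (76.5×10³)(7.7⁴)/(8·85.0³·12) = 4.5614 N/mm = 4561.4 N/m
Wire length L = πDN_a = π·85.0·12 = 3204.4 mm
m = ρ·(πd²/4)·L = 8280 × 46.566×10⁻⁶ m² × 3.2044 m = 1.2355 kg
f_n = ½√(k/m) = 0.5·√(4561.4/1.2355) = 0.5·√(3691.9) = 30.38 Hz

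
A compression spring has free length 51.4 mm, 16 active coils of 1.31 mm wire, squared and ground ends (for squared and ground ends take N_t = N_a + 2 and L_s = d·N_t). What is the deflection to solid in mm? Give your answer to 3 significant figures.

N_t = 18; L_s = 1.31·18 = 23.58 mm
δ_solid = L₀ − L_s = 51.4 − 23.58 = 27.82 mm

27.8 mm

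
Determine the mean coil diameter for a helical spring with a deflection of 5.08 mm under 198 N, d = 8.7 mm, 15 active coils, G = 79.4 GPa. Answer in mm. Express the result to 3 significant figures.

46.0 mm

Required rate k = F/δ = 198/5.08 = 38.976 N/mm
D = (Gd⁴/(8N_a·k))^(1/3) = (79.4×10³·8.7⁴/(8·15·38.976))^(1/3)
  = (97255.6)^(1/3) = 45.9873 mm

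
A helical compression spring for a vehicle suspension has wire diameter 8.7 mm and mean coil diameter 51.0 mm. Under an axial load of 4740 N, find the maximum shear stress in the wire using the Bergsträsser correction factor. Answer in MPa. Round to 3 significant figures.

Spring index C = D/d = 51.0/8.7 = 5.8621
K_B = (4C+2)/(4C−3) = 25.448/20.448 = 1.2445
τ₀ = 8FD/(πd³) = 8·4740·51.0/(π·8.7³) = 1.93392e+06/2068.7 = 934.83 MPa
τ_max = K·τ₀ = 1.2445 × 934.83 = 1163.4 MPa

1160 MPa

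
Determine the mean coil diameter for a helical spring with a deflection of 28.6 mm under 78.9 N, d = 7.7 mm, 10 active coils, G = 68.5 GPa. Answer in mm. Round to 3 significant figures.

Required rate k = F/δ = 78.9/28.6 = 2.7587 N/mm
D = (Gd⁴/(8N_a·k))^(1/3) = (68.5×10³·7.7⁴/(8·10·2.7587))^(1/3)
  = (1.09107e+06)^(1/3) = 102.9479 mm

103 mm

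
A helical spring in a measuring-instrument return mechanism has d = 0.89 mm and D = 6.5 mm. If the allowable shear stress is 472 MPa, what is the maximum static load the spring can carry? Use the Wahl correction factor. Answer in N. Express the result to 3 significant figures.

C = D/d = 6.5/0.89 = 7.3034
K_W = (4C−1)/(4C−4) + 0.615/C = 28.213/25.213 + 0.0842 = 1.2032
τ_max = K·8FD/(πd³) → F_max = τ_allow·πd³/(8DK)
F_max = 472·π·0.89³/(8·6.5·1.2032) = 1045.4/62.566 = 16.708 N

16.7 N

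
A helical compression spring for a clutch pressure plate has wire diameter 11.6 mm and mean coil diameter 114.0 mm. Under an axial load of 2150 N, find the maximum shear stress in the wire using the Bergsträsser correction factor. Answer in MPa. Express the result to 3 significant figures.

455 MPa

Spring index C = D/d = 114.0/11.6 = 9.8276
K_B = (4C+2)/(4C−3) = 41.310/36.310 = 1.1377
τ₀ = 8FD/(πd³) = 8·2150·114.0/(π·11.6³) = 1.9608e+06/4903.7 = 399.86 MPa
τ_max = K·τ₀ = 1.1377 × 399.86 = 454.92 MPa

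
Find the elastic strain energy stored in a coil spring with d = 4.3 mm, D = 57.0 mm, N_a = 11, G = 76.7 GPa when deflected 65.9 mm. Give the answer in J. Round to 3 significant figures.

3.49 J

k = Gd⁴/(8D³N_a) = (76.7×10³)(4.3⁴)/(8·57.0³·11) = 1.609 N/mm
U = ½kδ² = 0.5 × 1.609 × 65.9² = 3493.8 N·mm = 3.4938 J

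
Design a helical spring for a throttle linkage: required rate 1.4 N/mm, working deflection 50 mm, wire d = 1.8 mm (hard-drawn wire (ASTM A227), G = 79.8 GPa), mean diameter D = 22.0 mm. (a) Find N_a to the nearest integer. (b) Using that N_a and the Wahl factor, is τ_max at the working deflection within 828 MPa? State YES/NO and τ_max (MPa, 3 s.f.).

N_a = Gd⁴/(8D³k) = (79.8×10³)(1.8⁴)/(8·22.0³·1.4) = 7.024 → N_a = 7
Actual rate k = Gd⁴/(8D³·7) = 1.4049 N/mm
Working load F = kδ = 1.4049·50 = 70.244 N
C = 22.0/1.8 = 12.2222; K_W = (4C−1)/(4C−4)+0.615/C = 1.1171
τ_max = K_W·8FD/(πd³) = 1.1171·674.76 = 753.81 MPa
τ_max ≤ 828 MPa → acceptable

(a) 7 coils; (b) YES, τ_max = 754 MPa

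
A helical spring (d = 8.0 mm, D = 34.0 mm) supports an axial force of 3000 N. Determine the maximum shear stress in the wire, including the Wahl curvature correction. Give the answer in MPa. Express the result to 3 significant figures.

698 MPa

Spring index C = D/d = 34.0/8.0 = 4.2500
K_W = (4C−1)/(4C−4) + 0.615/C = 16.000/13.000 + 0.1447 = 1.3755
τ₀ = 8FD/(πd³) = 8·3000·34.0/(π·8.0³) = 816000/1608.5 = 507.31 MPa
τ_max = K·τ₀ = 1.3755 × 507.31 = 697.79 MPa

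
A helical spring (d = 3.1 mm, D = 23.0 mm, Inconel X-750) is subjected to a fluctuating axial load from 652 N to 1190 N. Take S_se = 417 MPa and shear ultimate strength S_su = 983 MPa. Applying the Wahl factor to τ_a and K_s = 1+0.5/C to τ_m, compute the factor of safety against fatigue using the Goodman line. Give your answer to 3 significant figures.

0.287

C = D/d = 23.0/3.1 = 7.4194; K_W = (4C−1)/(4C−4)+0.615/C = 1.1997; K_s = 1+0.5/C = 1.0674
F_a = (F_max−F_min)/2 = 269 N; F_m = (F_max+F_min)/2 = 921 N
τ_a = K_W·8F_aD/(πd³) = 1.1997 × 528.85 = 634.48 MPa
τ_m = K_s·8F_mD/(πd³) = 1.0674 × 1810.7 = 1932.7 MPa
Goodman: 1/n_f = τ_a/S_se + τ_m/S_su = 634.48/417 + 1932.7/983 = 1.52153 + 1.96613 = 3.4877
n_f = 1/3.4877 = 0.2867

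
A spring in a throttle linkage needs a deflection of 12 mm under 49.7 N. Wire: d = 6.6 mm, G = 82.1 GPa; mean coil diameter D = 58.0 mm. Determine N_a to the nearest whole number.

24

Required rate k = F/δ = 49.7/12 = 4.1417 N/mm
N_a = Gd⁴/(8D³k) = (82.1×10³ × 6.6⁴)/(8 × 58.0³ × 4.1417)
    = 1.55783e+08 / 6.46471e+06 = 24.1 → 24 coils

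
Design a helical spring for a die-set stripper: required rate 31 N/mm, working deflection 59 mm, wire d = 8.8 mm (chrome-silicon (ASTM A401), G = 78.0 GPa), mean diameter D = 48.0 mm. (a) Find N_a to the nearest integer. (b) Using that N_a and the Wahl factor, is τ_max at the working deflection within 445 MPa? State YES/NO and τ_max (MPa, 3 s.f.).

(a) 17 coils; (b) YES, τ_max = 422 MPa

N_a = Gd⁴/(8D³k) = (78.0×10³)(8.8⁴)/(8·48.0³·31) = 17.05 → N_a = 17
Actual rate k = Gd⁴/(8D³·17) = 31.1 N/mm
Working load F = kδ = 31.1·59 = 1834.9 N
C = 48.0/8.8 = 5.4545; K_W = (4C−1)/(4C−4)+0.615/C = 1.2811
τ_max = K_W·8FD/(πd³) = 1.2811·329.12 = 421.64 MPa
τ_max ≤ 445 MPa → acceptable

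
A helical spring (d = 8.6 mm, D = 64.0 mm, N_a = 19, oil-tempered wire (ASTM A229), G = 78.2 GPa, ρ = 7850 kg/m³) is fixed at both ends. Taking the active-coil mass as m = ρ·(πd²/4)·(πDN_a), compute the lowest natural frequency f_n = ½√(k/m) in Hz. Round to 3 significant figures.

39.3 Hz

k = Gd⁴/(8D³N_a) = (78.2×10³)(8.6⁴)/(8·64.0³·19) = 10.735 N/mm = 10735 N/m
Wire length L = πDN_a = π·64.0·19 = 3820.2 mm
m = ρ·(πd²/4)·L = 7850 × 58.088×10⁻⁶ m² × 3.8202 m = 1.742 kg
f_n = ½√(k/m) = 0.5·√(10735/1.742) = 0.5·√(6162.8) = 39.252 Hz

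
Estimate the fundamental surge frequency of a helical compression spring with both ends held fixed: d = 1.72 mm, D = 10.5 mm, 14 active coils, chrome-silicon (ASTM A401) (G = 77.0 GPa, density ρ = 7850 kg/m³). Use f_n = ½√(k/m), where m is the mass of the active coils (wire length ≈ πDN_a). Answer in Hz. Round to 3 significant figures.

393 Hz

k = Gd⁴/(8D³N_a) = (77.0×10³)(1.72⁴)/(8·10.5³·14) = 5.1978 N/mm = 5197.8 N/m
Wire length L = πDN_a = π·10.5·14 = 461.81 mm
m = ρ·(πd²/4)·L = 7850 × 2.3235×10⁻⁶ m² × 0.46181 m = 0.0084233 kg
f_n = ½√(k/m) = 0.5·√(5197.8/0.0084233) = 0.5·√(6.1707e+05) = 392.77 Hz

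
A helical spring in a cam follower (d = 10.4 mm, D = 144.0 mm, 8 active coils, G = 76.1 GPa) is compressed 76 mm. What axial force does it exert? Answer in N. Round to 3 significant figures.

k = Gd⁴/(8D³N_a) = (76.1×10³)(10.4⁴)/(8·144.0³·8) = 4.6585 N/mm
F = k·δ = 4.6585 × 76 = 354.05 N

354 N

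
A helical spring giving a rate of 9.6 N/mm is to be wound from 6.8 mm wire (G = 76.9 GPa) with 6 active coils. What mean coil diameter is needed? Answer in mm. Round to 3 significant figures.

70.9 mm

D = (Gd⁴/(8N_a·k))^(1/3) = (76.9×10³·6.8⁴/(8·6·9.6))^(1/3)
  = (356820)^(1/3) = 70.9278 mm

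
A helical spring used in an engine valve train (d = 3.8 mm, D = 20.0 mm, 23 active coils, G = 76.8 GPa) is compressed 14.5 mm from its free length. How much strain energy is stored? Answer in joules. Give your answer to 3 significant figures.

k = Gd⁴/(8D³N_a) = (76.8×10³)(3.8⁴)/(8·20.0³·23) = 10.879 N/mm
U = ½kδ² = 0.5 × 10.879 × 14.5² = 1143.7 N·mm = 1.1437 J

1.14 J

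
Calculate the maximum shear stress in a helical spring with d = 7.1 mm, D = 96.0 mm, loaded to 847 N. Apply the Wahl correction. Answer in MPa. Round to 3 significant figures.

Spring index C = D/d = 96.0/7.1 = 13.5211
K_W = (4C−1)/(4C−4) + 0.615/C = 53.085/50.085 + 0.0455 = 1.1054
τ₀ = 8FD/(πd³) = 8·847·96.0/(π·7.1³) = 650496/1124.4 = 578.52 MPa
τ_max = K·τ₀ = 1.1054 × 578.52 = 639.49 MPa

639 MPa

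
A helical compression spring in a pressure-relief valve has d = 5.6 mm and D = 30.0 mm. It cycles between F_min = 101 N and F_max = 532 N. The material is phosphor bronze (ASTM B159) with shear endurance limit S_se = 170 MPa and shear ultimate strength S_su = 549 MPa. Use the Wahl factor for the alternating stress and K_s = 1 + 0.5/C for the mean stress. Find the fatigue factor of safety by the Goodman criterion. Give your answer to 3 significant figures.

1.02

C = D/d = 30.0/5.6 = 5.3571; K_W = (4C−1)/(4C−4)+0.615/C = 1.2869; K_s = 1+0.5/C = 1.0933
F_a = (F_max−F_min)/2 = 215.5 N; F_m = (F_max+F_min)/2 = 316.5 N
τ_a = K_W·8F_aD/(πd³) = 1.2869 × 93.744 = 120.64 MPa
τ_m = K_s·8F_mD/(πd³) = 1.0933 × 137.68 = 150.53 MPa
Goodman: 1/n_f = τ_a/S_se + τ_m/S_su = 120.64/170 + 150.53/549 = 0.70966 + 0.27419 = 0.98385
n_f = 1/0.98385 = 1.016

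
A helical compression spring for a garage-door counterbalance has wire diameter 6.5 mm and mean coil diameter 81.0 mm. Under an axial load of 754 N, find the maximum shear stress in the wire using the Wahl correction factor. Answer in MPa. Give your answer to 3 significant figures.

631 MPa

Spring index C = D/d = 81.0/6.5 = 12.4615
K_W = (4C−1)/(4C−4) + 0.615/C = 48.846/45.846 + 0.0494 = 1.1148
τ₀ = 8FD/(πd³) = 8·754·81.0/(π·6.5³) = 488592/862.76 = 566.31 MPa
τ_max = K·τ₀ = 1.1148 × 566.31 = 631.32 MPa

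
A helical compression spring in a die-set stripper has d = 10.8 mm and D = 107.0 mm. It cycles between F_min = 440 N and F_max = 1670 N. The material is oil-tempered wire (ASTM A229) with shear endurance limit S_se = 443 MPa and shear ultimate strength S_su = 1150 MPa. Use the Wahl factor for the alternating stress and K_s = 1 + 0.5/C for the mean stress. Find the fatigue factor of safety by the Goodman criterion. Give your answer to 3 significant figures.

1.81

C = D/d = 107.0/10.8 = 9.9074; K_W = (4C−1)/(4C−4)+0.615/C = 1.1463; K_s = 1+0.5/C = 1.0505
F_a = (F_max−F_min)/2 = 615 N; F_m = (F_max+F_min)/2 = 1055 N
τ_a = K_W·8F_aD/(πd³) = 1.1463 × 133.02 = 152.48 MPa
τ_m = K_s·8F_mD/(πd³) = 1.0505 × 228.19 = 239.71 MPa
Goodman: 1/n_f = τ_a/S_se + τ_m/S_su = 152.48/443 + 239.71/1150 = 0.34420 + 0.20844 = 0.55265
n_f = 1/0.55265 = 1.809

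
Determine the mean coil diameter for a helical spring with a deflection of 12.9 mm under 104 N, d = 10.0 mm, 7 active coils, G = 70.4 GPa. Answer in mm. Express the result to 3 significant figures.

116 mm

Required rate k = F/δ = 104/12.9 = 8.062 N/mm
D = (Gd⁴/(8N_a·k))^(1/3) = (70.4×10³·10.0⁴/(8·7·8.062))^(1/3)
  = (1.55934e+06)^(1/3) = 115.9615 mm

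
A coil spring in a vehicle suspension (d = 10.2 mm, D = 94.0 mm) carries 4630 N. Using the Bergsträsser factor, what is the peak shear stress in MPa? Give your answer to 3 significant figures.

Spring index C = D/d = 94.0/10.2 = 9.2157
K_B = (4C+2)/(4C−3) = 38.863/33.863 = 1.1477
τ₀ = 8FD/(πd³) = 8·4630·94.0/(π·10.2³) = 3.48176e+06/3333.9 = 1044.4 MPa
τ_max = K·τ₀ = 1.1477 × 1044.4 = 1198.6 MPa

1200 MPa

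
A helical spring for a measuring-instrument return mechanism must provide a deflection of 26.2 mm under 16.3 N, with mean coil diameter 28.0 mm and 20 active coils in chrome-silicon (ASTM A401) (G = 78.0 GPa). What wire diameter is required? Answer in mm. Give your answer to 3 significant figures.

2.30 mm

Required rate k = F/δ = 16.3/26.2 = 0.62214 N/mm
d = (8D³N_a·k / G)^(1/4) = (8·28.0³·20·0.62214 / (78.0×10³))^0.25
  = (28.015)^0.25 = 2.3006 mm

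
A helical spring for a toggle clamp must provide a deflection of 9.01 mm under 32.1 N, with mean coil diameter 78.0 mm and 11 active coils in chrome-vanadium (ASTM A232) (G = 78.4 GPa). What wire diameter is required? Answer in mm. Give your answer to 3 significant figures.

Required rate k = F/δ = 32.1/9.01 = 3.5627 N/mm
d = (8D³N_a·k / G)^(1/4) = (8·78.0³·11·3.5627 / (78.4×10³))^0.25
  = (1897.7)^0.25 = 6.6002 mm

6.60 mm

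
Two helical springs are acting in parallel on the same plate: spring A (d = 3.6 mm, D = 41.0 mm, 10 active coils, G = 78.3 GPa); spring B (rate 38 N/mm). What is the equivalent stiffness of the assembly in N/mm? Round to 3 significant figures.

k_A = Gd⁴/(8D³N_a) = (78.3×10³)(3.6⁴)/(8·41.0³·10) = 2.3852 N/mm
Parallel: k_eq = 2.3852 + 38 = 40.385 N/mm

40.4 N/mm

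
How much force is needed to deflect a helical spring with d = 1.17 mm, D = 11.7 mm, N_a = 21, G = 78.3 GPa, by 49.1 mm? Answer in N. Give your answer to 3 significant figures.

26.8 N

k = Gd⁴/(8D³N_a) = (78.3×10³)(1.17⁴)/(8·11.7³·21) = 0.5453 N/mm
F = k·δ = 0.5453 × 49.1 = 26.774 N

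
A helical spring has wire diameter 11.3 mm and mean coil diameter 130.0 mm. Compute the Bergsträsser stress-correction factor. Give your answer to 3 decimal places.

1.116

C = D/d = 130.0/11.3 = 11.5044
K_B = (4C+2)/(4C−3) = 48.018/43.018 = 1.1162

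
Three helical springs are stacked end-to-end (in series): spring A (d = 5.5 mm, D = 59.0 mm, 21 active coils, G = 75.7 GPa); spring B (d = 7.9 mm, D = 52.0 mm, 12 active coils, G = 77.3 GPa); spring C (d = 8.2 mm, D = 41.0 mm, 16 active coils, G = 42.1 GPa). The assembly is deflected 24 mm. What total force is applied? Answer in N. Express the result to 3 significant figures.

40.7 N

k_A = Gd⁴/(8D³N_a) = (75.7×10³)(5.5⁴)/(8·59.0³·21) = 2.0076 N/mm
k_B = Gd⁴/(8D³N_a) = (77.3×10³)(7.9⁴)/(8·52.0³·12) = 22.305 N/mm
k_C = Gd⁴/(8D³N_a) = (42.1×10³)(8.2⁴)/(8·41.0³·16) = 21.576 N/mm
Series: 1/k_eq = 1/2.0076 + 1/22.305 + 1/21.576 = 0.58928; k_eq = 1.697 N/mm
F = k_eq·δ = 1.697·24 = 40.728 N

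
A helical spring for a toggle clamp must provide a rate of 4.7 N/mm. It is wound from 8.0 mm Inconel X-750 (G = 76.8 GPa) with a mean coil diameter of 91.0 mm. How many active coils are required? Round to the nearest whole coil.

11

N_a = Gd⁴/(8D³k) = (76.8×10³ × 8.0⁴)/(8 × 91.0³ × 4.7)
    = 3.14573e+08 / 2.83343e+07 = 11.1 → 11 coils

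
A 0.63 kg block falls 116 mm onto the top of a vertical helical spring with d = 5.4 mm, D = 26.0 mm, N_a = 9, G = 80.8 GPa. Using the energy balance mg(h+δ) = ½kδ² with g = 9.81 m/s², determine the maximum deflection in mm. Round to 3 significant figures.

5.25 mm

k = Gd⁴/(8D³N_a) = (80.8×10³)(5.4⁴)/(8·26.0³·9) = 54.292 N/mm
W = mg = 0.63 × 9.81 = 6.1803 N
½kδ² − Wδ − Wh = 0 → δ = (W + √(W² + 2kWh))/k
δ = (6.1803 + √(38.196 + 77845.1))/54.292 = (6.1803 + 279.08)/54.292 = 5.2541 mm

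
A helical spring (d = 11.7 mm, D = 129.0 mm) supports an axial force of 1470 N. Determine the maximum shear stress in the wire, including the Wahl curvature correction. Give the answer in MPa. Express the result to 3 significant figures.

Spring index C = D/d = 129.0/11.7 = 11.0256
K_W = (4C−1)/(4C−4) + 0.615/C = 43.103/40.103 + 0.0558 = 1.1306
τ₀ = 8FD/(πd³) = 8·1470·129.0/(π·11.7³) = 1.51704e+06/5031.6 = 301.5 MPa
τ_max = K·τ₀ = 1.1306 × 301.5 = 340.87 MPa

341 MPa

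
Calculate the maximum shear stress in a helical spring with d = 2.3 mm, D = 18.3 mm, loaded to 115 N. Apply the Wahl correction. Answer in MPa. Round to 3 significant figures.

522 MPa

Spring index C = D/d = 18.3/2.3 = 7.9565
K_W = (4C−1)/(4C−4) + 0.615/C = 30.826/27.826 + 0.0773 = 1.1851
τ₀ = 8FD/(πd³) = 8·115·18.3/(π·2.3³) = 16836/38.224 = 440.46 MPa
τ_max = K·τ₀ = 1.1851 × 440.46 = 521.99 MPa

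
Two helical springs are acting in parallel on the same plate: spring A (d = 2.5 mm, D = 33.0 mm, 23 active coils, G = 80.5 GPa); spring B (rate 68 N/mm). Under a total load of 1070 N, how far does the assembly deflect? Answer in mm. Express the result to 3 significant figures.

15.6 mm

k_A = Gd⁴/(8D³N_a) = (80.5×10³)(2.5⁴)/(8·33.0³·23) = 0.47555 N/mm
Parallel: k_eq = 0.47555 + 68 = 68.476 N/mm
δ = F/k_eq = 1070/68.476 = 15.626 mm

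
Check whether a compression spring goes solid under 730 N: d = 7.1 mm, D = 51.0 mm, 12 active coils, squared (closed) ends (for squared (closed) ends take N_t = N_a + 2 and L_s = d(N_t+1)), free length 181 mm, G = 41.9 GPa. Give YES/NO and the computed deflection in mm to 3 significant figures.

YES, δ = 87.3 mm

k = Gd⁴/(8D³N_a) = (41.9×10³)(7.1⁴)/(8·51.0³·12) = 8.3611 N/mm
N_t = 14; L_s = 7.1·15 = 106.5 mm; δ_solid = L₀ − L_s = 181 − 106.5 = 74.5 mm
δ = F/k = 730/8.3611 = 87.309 mm
δ ≥ δ_solid → spring goes solid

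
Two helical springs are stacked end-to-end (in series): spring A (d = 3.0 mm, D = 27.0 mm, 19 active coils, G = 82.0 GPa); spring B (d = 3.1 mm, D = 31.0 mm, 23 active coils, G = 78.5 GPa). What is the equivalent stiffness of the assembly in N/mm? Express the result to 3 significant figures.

k_A = Gd⁴/(8D³N_a) = (82.0×10³)(3.0⁴)/(8·27.0³·19) = 2.2201 N/mm
k_B = Gd⁴/(8D³N_a) = (78.5×10³)(3.1⁴)/(8·31.0³·23) = 1.3226 N/mm
Series: 1/k_eq = 1/2.2201 + 1/1.3226 = 1.2066; k_eq = 0.82881 N/mm

0.829 N/mm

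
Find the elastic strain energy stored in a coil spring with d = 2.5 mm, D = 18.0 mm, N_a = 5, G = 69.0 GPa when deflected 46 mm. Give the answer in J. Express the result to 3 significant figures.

12.2 J

k = Gd⁴/(8D³N_a) = (69.0×10³)(2.5⁴)/(8·18.0³·5) = 11.554 N/mm
U = ½kδ² = 0.5 × 11.554 × 46² = 12224 N·mm = 12.224 J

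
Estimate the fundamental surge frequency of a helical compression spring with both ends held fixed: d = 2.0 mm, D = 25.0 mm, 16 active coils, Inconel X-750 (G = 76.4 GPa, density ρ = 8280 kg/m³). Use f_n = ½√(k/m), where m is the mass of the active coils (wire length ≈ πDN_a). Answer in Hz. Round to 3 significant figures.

k = Gd⁴/(8D³N_a) = (76.4×10³)(2.0⁴)/(8·25.0³·16) = 0.6112 N/mm = 611.2 N/m
Wire length L = πDN_a = π·25.0·16 = 1256.6 mm
m = ρ·(πd²/4)·L = 8280 × 3.1416×10⁻⁶ m² × 1.2566 m = 0.032688 kg
f_n = ½√(k/m) = 0.5·√(611.2/0.032688) = 0.5·√(18698) = 68.37 Hz

68.4 Hz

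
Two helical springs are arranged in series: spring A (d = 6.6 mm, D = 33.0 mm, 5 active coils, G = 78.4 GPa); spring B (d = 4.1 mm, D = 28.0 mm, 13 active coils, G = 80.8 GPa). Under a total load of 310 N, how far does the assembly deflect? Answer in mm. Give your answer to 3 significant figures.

k_A = Gd⁴/(8D³N_a) = (78.4×10³)(6.6⁴)/(8·33.0³·5) = 103.49 N/mm
k_B = Gd⁴/(8D³N_a) = (80.8×10³)(4.1⁴)/(8·28.0³·13) = 10.001 N/mm
Series: 1/k_eq = 1/103.49 + 1/10.001 = 0.10965; k_eq = 9.1196 N/mm
δ = F/k_eq = 310/9.1196 = 33.993 mm

34.0 mm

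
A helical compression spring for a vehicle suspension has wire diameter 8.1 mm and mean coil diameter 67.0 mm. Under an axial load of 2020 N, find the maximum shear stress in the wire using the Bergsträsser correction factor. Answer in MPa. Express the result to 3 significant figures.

756 MPa

Spring index C = D/d = 67.0/8.1 = 8.2716
K_B = (4C+2)/(4C−3) = 35.086/30.086 = 1.1662
τ₀ = 8FD/(πd³) = 8·2020·67.0/(π·8.1³) = 1.08272e+06/1669.6 = 648.5 MPa
τ_max = K·τ₀ = 1.1662 × 648.5 = 756.28 MPa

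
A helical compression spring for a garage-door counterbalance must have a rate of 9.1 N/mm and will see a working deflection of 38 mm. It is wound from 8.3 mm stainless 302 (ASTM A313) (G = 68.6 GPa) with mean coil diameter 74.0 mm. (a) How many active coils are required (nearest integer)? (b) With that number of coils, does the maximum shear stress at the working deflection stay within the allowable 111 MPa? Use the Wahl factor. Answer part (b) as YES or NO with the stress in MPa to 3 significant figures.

N_a = Gd⁴/(8D³k) = (68.6×10³)(8.3⁴)/(8·74.0³·9.1) = 11.04 → N_a = 11
Actual rate k = Gd⁴/(8D³·11) = 9.1297 N/mm
Working load F = kδ = 9.1297·38 = 346.93 N
C = 74.0/8.3 = 8.9157; K_W = (4C−1)/(4C−4)+0.615/C = 1.1637
τ_max = K_W·8FD/(πd³) = 1.1637·114.34 = 133.06 MPa
τ_max > 111 MPa → exceeds allowable

(a) 11 coils; (b) NO, τ_max = 133 MPa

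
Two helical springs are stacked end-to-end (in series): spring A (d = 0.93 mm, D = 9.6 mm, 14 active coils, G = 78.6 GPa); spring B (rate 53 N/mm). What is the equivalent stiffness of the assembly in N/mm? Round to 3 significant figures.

k_A = Gd⁴/(8D³N_a) = (78.6×10³)(0.93⁴)/(8·9.6³·14) = 0.59337 N/mm
Series: 1/k_eq = 1/0.59337 + 1/53 = 1.7042; k_eq = 0.5868 N/mm

0.587 N/mm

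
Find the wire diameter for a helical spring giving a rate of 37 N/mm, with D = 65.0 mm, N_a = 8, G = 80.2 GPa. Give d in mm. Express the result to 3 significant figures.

9.49 mm

d = (8D³N_a·k / G)^(1/4) = (8·65.0³·8·37 / (80.2×10³))^0.25
  = (8108.6)^0.25 = 9.4894 mm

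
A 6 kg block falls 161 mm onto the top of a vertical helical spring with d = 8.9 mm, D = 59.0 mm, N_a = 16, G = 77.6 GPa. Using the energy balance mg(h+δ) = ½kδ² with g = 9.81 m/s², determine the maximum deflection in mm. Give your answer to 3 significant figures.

35.3 mm

k = Gd⁴/(8D³N_a) = (77.6×10³)(8.9⁴)/(8·59.0³·16) = 18.521 N/mm
W = mg = 6 × 9.81 = 58.86 N
½kδ² − Wδ − Wh = 0 → δ = (W + √(W² + 2kWh))/k
δ = (58.86 + √(3464.5 + 351020))/18.521 = (58.86 + 595.39)/18.521 = 35.325 mm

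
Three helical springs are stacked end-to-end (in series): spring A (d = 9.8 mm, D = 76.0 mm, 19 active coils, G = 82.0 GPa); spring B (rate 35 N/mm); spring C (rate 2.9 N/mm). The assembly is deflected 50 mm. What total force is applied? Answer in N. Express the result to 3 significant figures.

k_A = Gd⁴/(8D³N_a) = (82.0×10³)(9.8⁴)/(8·76.0³·19) = 11.335 N/mm
Series: 1/k_eq = 1/11.335 + 1/35 + 1/2.9 = 0.46162; k_eq = 2.1663 N/mm
F = k_eq·δ = 2.1663·50 = 108.31 N

108 N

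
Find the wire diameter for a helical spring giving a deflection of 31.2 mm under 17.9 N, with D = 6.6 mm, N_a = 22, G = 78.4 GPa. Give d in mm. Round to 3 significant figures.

Required rate k = F/δ = 17.9/31.2 = 0.57372 N/mm
d = (8D³N_a·k / G)^(1/4) = (8·6.6³·22·0.57372 / (78.4×10³))^0.25
  = (0.37028)^0.25 = 0.7801 mm

0.780 mm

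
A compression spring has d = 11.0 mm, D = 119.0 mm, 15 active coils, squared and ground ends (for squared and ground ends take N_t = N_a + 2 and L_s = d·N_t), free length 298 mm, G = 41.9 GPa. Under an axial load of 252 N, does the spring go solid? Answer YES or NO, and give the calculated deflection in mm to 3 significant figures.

NO, δ = 83.1 mm

k = Gd⁴/(8D³N_a) = (41.9×10³)(11.0⁴)/(8·119.0³·15) = 3.0336 N/mm
N_t = 17; L_s = 11.0·17 = 187 mm; δ_solid = L₀ − L_s = 298 − 187 = 111 mm
δ = F/k = 252/3.0336 = 83.069 mm
δ < δ_solid → spring does not go solid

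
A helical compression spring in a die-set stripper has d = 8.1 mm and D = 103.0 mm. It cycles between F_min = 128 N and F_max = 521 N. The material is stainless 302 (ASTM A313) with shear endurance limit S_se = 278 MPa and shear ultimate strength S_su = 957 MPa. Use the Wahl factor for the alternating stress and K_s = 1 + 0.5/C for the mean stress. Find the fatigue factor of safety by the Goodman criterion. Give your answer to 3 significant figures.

C = D/d = 103.0/8.1 = 12.7160; K_W = (4C−1)/(4C−4)+0.615/C = 1.1124; K_s = 1+0.5/C = 1.0393
F_a = (F_max−F_min)/2 = 196.5 N; F_m = (F_max+F_min)/2 = 324.5 N
τ_a = K_W·8F_aD/(πd³) = 1.1124 × 96.981 = 107.88 MPa
τ_m = K_s·8F_mD/(πd³) = 1.0393 × 160.15 = 166.45 MPa
Goodman: 1/n_f = τ_a/S_se + τ_m/S_su = 107.88/278 + 166.45/957 = 0.38805 + 0.17393 = 0.56198
n_f = 1/0.56198 = 1.779

1.78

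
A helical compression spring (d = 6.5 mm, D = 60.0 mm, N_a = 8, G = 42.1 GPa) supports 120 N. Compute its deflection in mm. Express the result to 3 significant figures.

k = Gd⁴/(8D³N_a) = (42.1×10³)(6.5⁴)/(8·60.0³·8) = 5.4363 N/mm
δ = F/k = 120 / 5.4363 = 22.074 mm

22.1 mm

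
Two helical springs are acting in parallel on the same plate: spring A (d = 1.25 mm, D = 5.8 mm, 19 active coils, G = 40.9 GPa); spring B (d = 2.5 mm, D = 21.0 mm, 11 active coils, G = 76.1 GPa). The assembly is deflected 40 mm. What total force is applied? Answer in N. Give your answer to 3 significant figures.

k_A = Gd⁴/(8D³N_a) = (40.9×10³)(1.25⁴)/(8·5.8³·19) = 3.3669 N/mm
k_B = Gd⁴/(8D³N_a) = (76.1×10³)(2.5⁴)/(8·21.0³·11) = 3.6476 N/mm
Parallel: k_eq = 3.3669 + 3.6476 = 7.0145 N/mm
F = k_eq·δ = 7.0145·40 = 280.58 N

281 N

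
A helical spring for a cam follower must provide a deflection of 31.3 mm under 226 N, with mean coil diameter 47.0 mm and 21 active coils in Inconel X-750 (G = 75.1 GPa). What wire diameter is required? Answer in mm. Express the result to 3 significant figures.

6.40 mm

Required rate k = F/δ = 226/31.3 = 7.2204 N/mm
d = (8D³N_a·k / G)^(1/4) = (8·47.0³·21·7.2204 / (75.1×10³))^0.25
  = (1677)^0.25 = 6.3993 mm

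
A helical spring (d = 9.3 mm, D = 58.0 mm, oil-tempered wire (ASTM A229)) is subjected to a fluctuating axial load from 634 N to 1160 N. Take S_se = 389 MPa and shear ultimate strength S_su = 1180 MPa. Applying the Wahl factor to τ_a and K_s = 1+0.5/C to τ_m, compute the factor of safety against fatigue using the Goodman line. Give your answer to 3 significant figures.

3.28

C = D/d = 58.0/9.3 = 6.2366; K_W = (4C−1)/(4C−4)+0.615/C = 1.2418; K_s = 1+0.5/C = 1.0802
F_a = (F_max−F_min)/2 = 263 N; F_m = (F_max+F_min)/2 = 897 N
τ_a = K_W·8F_aD/(πd³) = 1.2418 × 48.292 = 59.971 MPa
τ_m = K_s·8F_mD/(πd³) = 1.0802 × 164.71 = 177.91 MPa
Goodman: 1/n_f = τ_a/S_se + τ_m/S_su = 59.971/389 + 177.91/1180 = 0.15417 + 0.15077 = 0.30494
n_f = 1/0.30494 = 3.279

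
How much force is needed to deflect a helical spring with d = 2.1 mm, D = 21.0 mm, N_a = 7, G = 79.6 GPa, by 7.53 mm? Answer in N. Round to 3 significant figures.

22.5 N

k = Gd⁴/(8D³N_a) = (79.6×10³)(2.1⁴)/(8·21.0³·7) = 2.985 N/mm
F = k·δ = 2.985 × 7.53 = 22.477 N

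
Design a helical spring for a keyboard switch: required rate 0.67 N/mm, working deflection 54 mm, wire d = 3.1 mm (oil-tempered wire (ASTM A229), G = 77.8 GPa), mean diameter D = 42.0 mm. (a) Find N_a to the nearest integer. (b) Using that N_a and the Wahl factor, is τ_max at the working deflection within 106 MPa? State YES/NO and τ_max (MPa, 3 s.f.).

(a) 18 coils; (b) NO, τ_max = 144 MPa

N_a = Gd⁴/(8D³k) = (77.8×10³)(3.1⁴)/(8·42.0³·0.67) = 18.09 → N_a = 18
Actual rate k = Gd⁴/(8D³·18) = 0.67347 N/mm
Working load F = kδ = 0.67347·54 = 36.367 N
C = 42.0/3.1 = 13.5484; K_W = (4C−1)/(4C−4)+0.615/C = 1.1052
τ_max = K_W·8FD/(πd³) = 1.1052·130.56 = 144.29 MPa
τ_max > 106 MPa → exceeds allowable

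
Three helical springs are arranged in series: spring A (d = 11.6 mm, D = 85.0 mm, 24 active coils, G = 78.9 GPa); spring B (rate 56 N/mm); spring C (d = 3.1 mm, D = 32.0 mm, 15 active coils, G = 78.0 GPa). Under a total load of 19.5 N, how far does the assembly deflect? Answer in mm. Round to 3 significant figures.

k_A = Gd⁴/(8D³N_a) = (78.9×10³)(11.6⁴)/(8·85.0³·24) = 12.116 N/mm
k_C = Gd⁴/(8D³N_a) = (78.0×10³)(3.1⁴)/(8·32.0³·15) = 1.8319 N/mm
Series: 1/k_eq = 1/12.116 + 1/56 + 1/1.8319 = 0.64626; k_eq = 1.5474 N/mm
δ = F/k_eq = 19.5/1.5474 = 12.602 mm

12.6 mm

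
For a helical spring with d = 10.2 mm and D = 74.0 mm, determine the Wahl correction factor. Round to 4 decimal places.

C = D/d = 74.0/10.2 = 7.2549
K_W = (4C−1)/(4C−4) + 0.615/C = 28.020/25.020 + 0.0848 = 1.2047

1.2047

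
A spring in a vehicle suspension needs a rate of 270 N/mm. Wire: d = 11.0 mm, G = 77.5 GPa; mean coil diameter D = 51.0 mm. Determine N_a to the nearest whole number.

4

N_a = Gd⁴/(8D³k) = (77.5×10³ × 11.0⁴)/(8 × 51.0³ × 270)
    = 1.13468e+09 / 2.86526e+08 = 3.96 → 4 coils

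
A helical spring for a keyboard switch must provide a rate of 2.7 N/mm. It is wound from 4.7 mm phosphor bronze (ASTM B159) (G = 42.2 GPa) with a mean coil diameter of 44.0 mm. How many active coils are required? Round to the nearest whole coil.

N_a = Gd⁴/(8D³k) = (42.2×10³ × 4.7⁴)/(8 × 44.0³ × 2.7)
    = 2.05923e+07 / 1.83997e+06 = 11.19 → 11 coils

11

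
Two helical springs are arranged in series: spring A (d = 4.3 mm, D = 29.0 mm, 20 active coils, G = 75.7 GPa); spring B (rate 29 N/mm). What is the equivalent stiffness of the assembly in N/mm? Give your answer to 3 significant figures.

k_A = Gd⁴/(8D³N_a) = (75.7×10³)(4.3⁴)/(8·29.0³·20) = 6.6322 N/mm
Series: 1/k_eq = 1/6.6322 + 1/29 = 0.18526; k_eq = 5.3977 N/mm

5.40 N/mm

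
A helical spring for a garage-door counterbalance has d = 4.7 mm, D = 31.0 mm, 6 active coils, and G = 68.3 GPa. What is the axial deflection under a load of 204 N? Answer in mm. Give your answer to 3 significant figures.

8.75 mm

k = Gd⁴/(8D³N_a) = (68.3×10³)(4.7⁴)/(8·31.0³·6) = 23.307 N/mm
δ = F/k = 204 / 23.307 = 8.7527 mm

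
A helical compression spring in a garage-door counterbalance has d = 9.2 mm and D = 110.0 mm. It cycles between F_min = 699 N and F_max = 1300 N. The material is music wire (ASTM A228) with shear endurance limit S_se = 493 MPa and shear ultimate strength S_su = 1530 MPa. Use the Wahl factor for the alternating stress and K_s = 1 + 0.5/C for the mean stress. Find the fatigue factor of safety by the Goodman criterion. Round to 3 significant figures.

C = D/d = 110.0/9.2 = 11.9565; K_W = (4C−1)/(4C−4)+0.615/C = 1.1199; K_s = 1+0.5/C = 1.0418
F_a = (F_max−F_min)/2 = 300.5 N; F_m = (F_max+F_min)/2 = 999.5 N
τ_a = K_W·8F_aD/(πd³) = 1.1199 × 108.1 = 121.06 MPa
τ_m = K_s·8F_mD/(πd³) = 1.0418 × 359.54 = 374.58 MPa
Goodman: 1/n_f = τ_a/S_se + τ_m/S_su = 121.06/493 + 374.58/1530 = 0.24555 + 0.24482 = 0.49037
n_f = 1/0.49037 = 2.039

2.04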